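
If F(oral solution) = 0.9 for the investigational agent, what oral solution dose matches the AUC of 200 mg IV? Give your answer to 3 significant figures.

D_oral = 222 mg

For equal systemic exposure: F × D_ev = D_iv
D_ev = D_iv / F = 200 / 0.9 = 222.222 mg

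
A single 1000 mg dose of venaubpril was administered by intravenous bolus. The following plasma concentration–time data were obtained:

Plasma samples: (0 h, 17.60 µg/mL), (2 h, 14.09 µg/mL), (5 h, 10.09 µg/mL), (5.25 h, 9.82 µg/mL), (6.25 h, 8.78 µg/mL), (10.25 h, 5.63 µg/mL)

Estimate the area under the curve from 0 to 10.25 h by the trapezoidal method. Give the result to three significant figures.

Trapezoidal AUC_0→10.25:
  [0→2]: (17.60+14.09)/2 × 2 = 31.69
  [2→5]: (14.09+10.09)/2 × 3 = 36.27
  [5→5.25]: (10.09+9.82)/2 × 0.25 = 2.48875
  [5.25→6.25]: (9.82+8.78)/2 × 1 = 9.3
  [6.25→10.25]: (8.78+5.63)/2 × 4 = 28.82
  Sum = 108.56875 µg/mL·h

AUC = 109 µg/mL·h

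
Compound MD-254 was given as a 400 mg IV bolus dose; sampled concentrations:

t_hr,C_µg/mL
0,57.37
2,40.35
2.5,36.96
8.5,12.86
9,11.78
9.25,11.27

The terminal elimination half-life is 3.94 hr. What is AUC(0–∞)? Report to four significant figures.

Trapezoidal AUC_0→9.25:
  [0→2]: (57.37+40.35)/2 × 2 = 97.72
  [2→2.5]: (40.35+36.96)/2 × 0.5 = 19.3275
  [2.5→8.5]: (36.96+12.86)/2 × 6 = 149.46
  [8.5→9]: (12.86+11.78)/2 × 0.5 = 6.16
  [9→9.25]: (11.78+11.27)/2 × 0.25 = 2.88125
  Sum = 275.54875 µg/mL·hr
k_e = ln2 / t½ = 0.693147 / 3.94 = 0.1759 hr^-1
Extrapolated tail: C_last / k_e = 11.27 / 0.1759 = 64.070
AUC_0→∞ = 275.54875 + 64.070 = 339.61875 µg/mL·hr

AUC = 339.6 µg/mL·hr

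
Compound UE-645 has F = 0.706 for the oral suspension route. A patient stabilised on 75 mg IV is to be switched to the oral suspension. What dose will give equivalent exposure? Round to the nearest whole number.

D_oral = 106 mg

For equal systemic exposure: F × D_ev = D_iv
D_ev = D_iv / F = 75 / 0.706 = 106.232 mg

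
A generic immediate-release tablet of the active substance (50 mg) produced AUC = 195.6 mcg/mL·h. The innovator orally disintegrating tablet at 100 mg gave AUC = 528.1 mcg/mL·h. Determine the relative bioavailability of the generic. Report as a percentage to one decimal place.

F_rel = (AUC_test/D_test) / (AUC_ref/D_ref)
      = (195.6/50) / (528.1/100)
      = 3.912 / 5.281 = 0.7408 = 74.08%

F_rel = 74.1%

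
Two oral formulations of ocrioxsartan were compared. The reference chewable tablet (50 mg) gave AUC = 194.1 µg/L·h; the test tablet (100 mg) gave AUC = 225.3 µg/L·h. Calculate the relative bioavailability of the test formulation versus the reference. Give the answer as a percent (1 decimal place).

F_rel = (AUC_test/D_test) / (AUC_ref/D_ref)
      = (225.3/100) / (194.1/50)
      = 2.253 / 3.882 = 0.5804 = 58.04%

F_rel = 58.0%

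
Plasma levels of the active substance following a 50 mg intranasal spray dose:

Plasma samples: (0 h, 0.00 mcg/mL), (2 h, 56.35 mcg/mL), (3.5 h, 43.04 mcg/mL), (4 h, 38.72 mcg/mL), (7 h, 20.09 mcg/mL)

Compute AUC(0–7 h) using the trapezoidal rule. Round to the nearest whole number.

Trapezoidal AUC_0→7:
  [0→2]: (0.00+56.35)/2 × 2 = 56.35
  [2→3.5]: (56.35+43.04)/2 × 1.5 = 74.5425
  [3.5→4]: (43.04+38.72)/2 × 0.5 = 20.44
  [4→7]: (38.72+20.09)/2 × 3 = 88.215
  Sum = 239.5475 mcg/mL·h

AUC = 240 mcg/mL·h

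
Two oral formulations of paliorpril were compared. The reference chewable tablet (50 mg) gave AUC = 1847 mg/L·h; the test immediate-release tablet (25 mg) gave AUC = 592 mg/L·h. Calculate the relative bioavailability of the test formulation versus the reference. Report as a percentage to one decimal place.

F_rel = (AUC_test/D_test) / (AUC_ref/D_ref)
      = (592/25) / (1847/50)
      = 23.68 / 36.94 = 0.6410 = 64.10%

F_rel = 64.1%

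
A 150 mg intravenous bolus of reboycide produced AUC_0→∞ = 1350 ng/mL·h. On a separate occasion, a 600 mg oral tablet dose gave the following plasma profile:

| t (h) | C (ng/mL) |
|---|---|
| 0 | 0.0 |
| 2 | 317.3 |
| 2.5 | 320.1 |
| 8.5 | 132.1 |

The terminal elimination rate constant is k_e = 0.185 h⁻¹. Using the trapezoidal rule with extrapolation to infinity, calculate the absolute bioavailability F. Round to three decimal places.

Trapezoidal AUC_0→8.5 (oral tablet):
  [0→2]: (0.0+317.3)/2 × 2 = 317.3
  [2→2.5]: (317.3+320.1)/2 × 0.5 = 159.35
  [2.5→8.5]: (320.1+132.1)/2 × 6 = 1356.6
  Sum = 1833.25 ng/mL·h
Tail: C_last/k_e = 132.1/0.185 = 714.054
AUC_0→∞ (oral tablet) = 1833.25 + 714.054 = 2547.304 ng/mL·h
F = (AUC_ev/D_ev)/(AUC_iv/D_iv) = (2547.304/600)/(1350/150) = 4.24551/9 = 0.4717

F = 0.472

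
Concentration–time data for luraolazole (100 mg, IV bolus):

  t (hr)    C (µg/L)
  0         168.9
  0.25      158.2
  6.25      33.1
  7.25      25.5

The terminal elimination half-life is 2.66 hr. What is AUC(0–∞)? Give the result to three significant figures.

AUC = 742 µg/L·hr

Trapezoidal AUC_0→7.25:
  [0→0.25]: (168.9+158.2)/2 × 0.25 = 40.8875
  [0.25→6.25]: (158.2+33.1)/2 × 6 = 573.9
  [6.25→7.25]: (33.1+25.5)/2 × 1 = 29.3
  Sum = 644.0875 µg/L·hr
k_e = ln2 / t½ = 0.693147 / 2.66 = 0.2606 hr^-1
Extrapolated tail: C_last / k_e = 25.5 / 0.2606 = 97.851
AUC_0→∞ = 644.0875 + 97.851 = 741.9385 µg/L·hr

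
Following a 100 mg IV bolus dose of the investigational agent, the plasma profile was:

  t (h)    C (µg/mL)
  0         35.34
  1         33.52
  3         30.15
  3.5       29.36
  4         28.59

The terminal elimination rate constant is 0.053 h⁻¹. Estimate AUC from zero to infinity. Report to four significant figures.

AUC = 666.9 µg/mL·h

Trapezoidal AUC_0→4:
  [0→1]: (35.34+33.52)/2 × 1 = 34.43
  [1→3]: (33.52+30.15)/2 × 2 = 63.67
  [3→3.5]: (30.15+29.36)/2 × 0.5 = 14.8775
  [3.5→4]: (29.36+28.59)/2 × 0.5 = 14.4875
  Sum = 127.465 µg/mL·h
Extrapolated tail: C_last / k_e = 28.59 / 0.053 = 539.434
AUC_0→∞ = 127.465 + 539.434 = 666.899 µg/mL·h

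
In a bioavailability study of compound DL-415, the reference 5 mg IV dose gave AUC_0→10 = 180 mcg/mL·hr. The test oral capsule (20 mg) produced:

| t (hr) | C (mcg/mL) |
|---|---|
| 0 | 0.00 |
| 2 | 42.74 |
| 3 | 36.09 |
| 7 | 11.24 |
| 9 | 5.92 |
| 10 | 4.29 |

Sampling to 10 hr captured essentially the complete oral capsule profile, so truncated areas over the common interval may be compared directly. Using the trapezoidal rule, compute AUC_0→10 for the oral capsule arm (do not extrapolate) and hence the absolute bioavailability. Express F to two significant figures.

Trapezoidal AUC_0→10 (oral capsule):
  [0→2]: (0.00+42.74)/2 × 2 = 42.74
  [2→3]: (42.74+36.09)/2 × 1 = 39.415
  [3→7]: (36.09+11.24)/2 × 4 = 94.66
  [7→9]: (11.24+5.92)/2 × 2 = 17.16
  [9→10]: (5.92+4.29)/2 × 1 = 5.105
  Sum = 199.08 mcg/mL·hr
F = (AUC_ev/D_ev)/(AUC_iv/D_iv) = (199.08/20)/(180/5) = 9.954/36 = 0.2765

F = 0.28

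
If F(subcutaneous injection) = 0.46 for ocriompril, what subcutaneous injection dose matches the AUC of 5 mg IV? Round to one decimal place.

D_subcutaneous = 10.9 mg

For equal systemic exposure: F × D_ev = D_iv
D_ev = D_iv / F = 5 / 0.46 = 10.8696 mg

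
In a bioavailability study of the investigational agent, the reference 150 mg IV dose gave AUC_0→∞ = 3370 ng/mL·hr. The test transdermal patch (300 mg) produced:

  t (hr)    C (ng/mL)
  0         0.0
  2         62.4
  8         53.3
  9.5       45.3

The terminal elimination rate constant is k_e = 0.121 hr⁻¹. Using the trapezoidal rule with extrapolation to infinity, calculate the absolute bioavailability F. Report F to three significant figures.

F = 0.127

Trapezoidal AUC_0→9.5 (transdermal patch):
  [0→2]: (0.0+62.4)/2 × 2 = 62.4
  [2→8]: (62.4+53.3)/2 × 6 = 347.1
  [8→9.5]: (53.3+45.3)/2 × 1.5 = 73.95
  Sum = 483.45 ng/mL·hr
Tail: C_last/k_e = 45.3/0.121 = 374.380
AUC_0→∞ (transdermal patch) = 483.45 + 374.380 = 857.83 ng/mL·hr
F = (AUC_ev/D_ev)/(AUC_iv/D_iv) = (857.83/300)/(3370/150) = 2.85943/22.4667 = 0.1273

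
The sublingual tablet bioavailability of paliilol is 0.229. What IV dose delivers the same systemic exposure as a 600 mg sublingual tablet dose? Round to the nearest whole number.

Systemic exposure from an extravascular dose = F × D_ev, so the equivalent IV dose is F × D_ev.
D_iv = F × D_ev = 0.229 × 600 = 137.4 mg

D_iv = 137 mg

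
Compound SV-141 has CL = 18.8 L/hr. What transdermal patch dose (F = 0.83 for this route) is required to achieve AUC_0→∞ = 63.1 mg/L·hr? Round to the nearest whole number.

Dose = CL × AUC_0→∞ / F
     = 18.8 × 63.1 / 0.83 = 1429.25 mg

Dose = 1429 mg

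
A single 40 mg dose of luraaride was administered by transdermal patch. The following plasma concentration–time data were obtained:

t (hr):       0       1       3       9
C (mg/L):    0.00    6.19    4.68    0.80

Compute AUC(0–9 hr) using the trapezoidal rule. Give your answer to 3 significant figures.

AUC = 30.4 mg/L·hr

Trapezoidal AUC_0→9:
  [0→1]: (0.00+6.19)/2 × 1 = 3.095
  [1→3]: (6.19+4.68)/2 × 2 = 10.87
  [3→9]: (4.68+0.80)/2 × 6 = 16.44
  Sum = 30.405 mg/L·hr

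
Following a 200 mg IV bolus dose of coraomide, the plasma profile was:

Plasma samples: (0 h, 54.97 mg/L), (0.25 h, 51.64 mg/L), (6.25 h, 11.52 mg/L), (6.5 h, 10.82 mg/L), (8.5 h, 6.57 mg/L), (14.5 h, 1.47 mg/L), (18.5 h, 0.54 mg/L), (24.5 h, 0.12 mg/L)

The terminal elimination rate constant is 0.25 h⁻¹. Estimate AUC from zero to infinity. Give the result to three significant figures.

Trapezoidal AUC_0→24.5:
  [0→0.25]: (54.97+51.64)/2 × 0.25 = 13.32625
  [0.25→6.25]: (51.64+11.52)/2 × 6 = 189.48
  [6.25→6.5]: (11.52+10.82)/2 × 0.25 = 2.7925
  [6.5→8.5]: (10.82+6.57)/2 × 2 = 17.39
  [8.5→14.5]: (6.57+1.47)/2 × 6 = 24.12
  [14.5→18.5]: (1.47+0.54)/2 × 4 = 4.02
  [18.5→24.5]: (0.54+0.12)/2 × 6 = 1.98
  Sum = 253.10875 mg/L·h
Extrapolated tail: C_last / k_e = 0.12 / 0.25 = 0.480
AUC_0→∞ = 253.10875 + 0.480 = 253.58875 mg/L·h

AUC = 254 mg/L·h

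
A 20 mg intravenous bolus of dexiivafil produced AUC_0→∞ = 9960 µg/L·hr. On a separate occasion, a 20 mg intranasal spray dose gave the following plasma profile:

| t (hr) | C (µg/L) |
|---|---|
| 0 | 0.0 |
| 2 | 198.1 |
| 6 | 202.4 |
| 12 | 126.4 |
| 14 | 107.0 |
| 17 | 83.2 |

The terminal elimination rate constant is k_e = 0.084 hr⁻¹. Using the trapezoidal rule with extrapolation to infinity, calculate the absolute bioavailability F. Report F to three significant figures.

F = 0.351

Trapezoidal AUC_0→17 (intranasal spray):
  [0→2]: (0.0+198.1)/2 × 2 = 198.1
  [2→6]: (198.1+202.4)/2 × 4 = 801.0
  [6→12]: (202.4+126.4)/2 × 6 = 986.4
  [12→14]: (126.4+107.0)/2 × 2 = 233.4
  [14→17]: (107.0+83.2)/2 × 3 = 285.3
  Sum = 2504.2 µg/L·hr
Tail: C_last/k_e = 83.2/0.084 = 990.476
AUC_0→∞ (intranasal spray) = 2504.2 + 990.476 = 3494.676 µg/L·hr
F = (AUC_ev/D_ev)/(AUC_iv/D_iv) = (3494.676/20)/(9960/20) = 174.7338/498 = 0.3509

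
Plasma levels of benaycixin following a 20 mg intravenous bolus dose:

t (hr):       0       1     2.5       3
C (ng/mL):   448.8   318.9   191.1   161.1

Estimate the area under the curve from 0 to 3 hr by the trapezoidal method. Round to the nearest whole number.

AUC = 854 ng/mL·hr

Trapezoidal AUC_0→3:
  [0→1]: (448.8+318.9)/2 × 1 = 383.85
  [1→2.5]: (318.9+191.1)/2 × 1.5 = 382.5
  [2.5→3]: (191.1+161.1)/2 × 0.5 = 88.05
  Sum = 854.4 ng/mL·hr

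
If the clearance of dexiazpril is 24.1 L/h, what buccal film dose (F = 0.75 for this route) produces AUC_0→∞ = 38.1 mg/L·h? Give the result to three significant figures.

Dose = 1220 mg

Dose = CL × AUC_0→∞ / F
     = 24.1 × 38.1 / 0.75 = 1224.28 mg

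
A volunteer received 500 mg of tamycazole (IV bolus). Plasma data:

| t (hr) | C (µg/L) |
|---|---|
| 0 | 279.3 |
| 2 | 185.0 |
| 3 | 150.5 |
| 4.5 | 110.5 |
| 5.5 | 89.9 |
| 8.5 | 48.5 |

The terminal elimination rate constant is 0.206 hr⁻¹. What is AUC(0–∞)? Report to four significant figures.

Trapezoidal AUC_0→8.5:
  [0→2]: (279.3+185.0)/2 × 2 = 464.3
  [2→3]: (185.0+150.5)/2 × 1 = 167.75
  [3→4.5]: (150.5+110.5)/2 × 1.5 = 195.75
  [4.5→5.5]: (110.5+89.9)/2 × 1 = 100.2
  [5.5→8.5]: (89.9+48.5)/2 × 3 = 207.6
  Sum = 1135.6 µg/L·hr
Extrapolated tail: C_last / k_e = 48.5 / 0.206 = 235.437
AUC_0→∞ = 1135.6 + 235.437 = 1371.037 µg/L·hr

AUC = 1371 µg/L·hr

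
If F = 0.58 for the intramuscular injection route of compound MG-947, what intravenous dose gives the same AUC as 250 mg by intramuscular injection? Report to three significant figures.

Systemic exposure from an extravascular dose = F × D_ev, so the equivalent IV dose is F × D_ev.
D_iv = F × D_ev = 0.58 × 250 = 145 mg

D_iv = 145 mg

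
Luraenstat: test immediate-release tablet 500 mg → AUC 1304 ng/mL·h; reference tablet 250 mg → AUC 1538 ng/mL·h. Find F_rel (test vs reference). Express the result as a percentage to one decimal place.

F_rel = (AUC_test/D_test) / (AUC_ref/D_ref)
      = (1304/500) / (1538/250)
      = 2.608 / 6.152 = 0.4239 = 42.39%

F_rel = 42.4%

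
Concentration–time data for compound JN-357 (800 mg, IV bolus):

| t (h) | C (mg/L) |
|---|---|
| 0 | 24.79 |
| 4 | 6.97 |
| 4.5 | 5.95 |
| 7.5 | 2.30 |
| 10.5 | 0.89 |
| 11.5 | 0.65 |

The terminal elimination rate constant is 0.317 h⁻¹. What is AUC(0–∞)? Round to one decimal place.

AUC = 86.7 mg/L·h

Trapezoidal AUC_0→11.5:
  [0→4]: (24.79+6.97)/2 × 4 = 63.52
  [4→4.5]: (6.97+5.95)/2 × 0.5 = 3.23
  [4.5→7.5]: (5.95+2.30)/2 × 3 = 12.375
  [7.5→10.5]: (2.30+0.89)/2 × 3 = 4.785
  [10.5→11.5]: (0.89+0.65)/2 × 1 = 0.77
  Sum = 84.68 mg/L·h
Extrapolated tail: C_last / k_e = 0.65 / 0.317 = 2.050
AUC_0→∞ = 84.68 + 2.050 = 86.73 mg/L·h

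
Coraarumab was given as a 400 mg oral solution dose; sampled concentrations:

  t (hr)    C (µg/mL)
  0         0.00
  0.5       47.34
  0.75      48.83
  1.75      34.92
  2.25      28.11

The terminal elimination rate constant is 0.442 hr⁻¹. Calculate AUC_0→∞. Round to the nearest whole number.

AUC = 145 µg/mL·hr

Trapezoidal AUC_0→2.25:
  [0→0.5]: (0.00+47.34)/2 × 0.5 = 11.835
  [0.5→0.75]: (47.34+48.83)/2 × 0.25 = 12.02125
  [0.75→1.75]: (48.83+34.92)/2 × 1 = 41.875
  [1.75→2.25]: (34.92+28.11)/2 × 0.5 = 15.7575
  Sum = 81.48875 µg/mL·hr
Extrapolated tail: C_last / k_e = 28.11 / 0.442 = 63.597
AUC_0→∞ = 81.48875 + 63.597 = 145.08575 µg/mL·hr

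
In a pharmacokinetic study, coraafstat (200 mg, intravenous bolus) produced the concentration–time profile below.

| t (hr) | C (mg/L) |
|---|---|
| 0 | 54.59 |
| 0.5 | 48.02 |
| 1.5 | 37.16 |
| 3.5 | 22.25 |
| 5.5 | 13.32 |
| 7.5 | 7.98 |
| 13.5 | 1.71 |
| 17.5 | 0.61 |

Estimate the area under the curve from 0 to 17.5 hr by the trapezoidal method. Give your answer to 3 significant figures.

Trapezoidal AUC_0→17.5:
  [0→0.5]: (54.59+48.02)/2 × 0.5 = 25.6525
  [0.5→1.5]: (48.02+37.16)/2 × 1 = 42.59
  [1.5→3.5]: (37.16+22.25)/2 × 2 = 59.41
  [3.5→5.5]: (22.25+13.32)/2 × 2 = 35.57
  [5.5→7.5]: (13.32+7.98)/2 × 2 = 21.3
  [7.5→13.5]: (7.98+1.71)/2 × 6 = 29.07
  [13.5→17.5]: (1.71+0.61)/2 × 4 = 4.64
  Sum = 218.2325 mg/L·hr

AUC = 218 mg/L·hr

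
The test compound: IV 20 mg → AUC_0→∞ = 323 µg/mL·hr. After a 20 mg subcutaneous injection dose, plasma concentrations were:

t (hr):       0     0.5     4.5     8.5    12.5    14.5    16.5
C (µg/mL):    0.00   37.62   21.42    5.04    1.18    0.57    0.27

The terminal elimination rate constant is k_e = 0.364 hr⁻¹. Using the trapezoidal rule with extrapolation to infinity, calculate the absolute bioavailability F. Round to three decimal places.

F = 0.607

Trapezoidal AUC_0→16.5 (subcutaneous injection):
  [0→0.5]: (0.00+37.62)/2 × 0.5 = 9.405
  [0.5→4.5]: (37.62+21.42)/2 × 4 = 118.08
  [4.5→8.5]: (21.42+5.04)/2 × 4 = 52.92
  [8.5→12.5]: (5.04+1.18)/2 × 4 = 12.44
  [12.5→14.5]: (1.18+0.57)/2 × 2 = 1.75
  [14.5→16.5]: (0.57+0.27)/2 × 2 = 0.84
  Sum = 195.435 µg/mL·hr
Tail: C_last/k_e = 0.27/0.364 = 0.742
AUC_0→∞ (subcutaneous injection) = 195.435 + 0.742 = 196.177 µg/mL·hr
F = (AUC_ev/D_ev)/(AUC_iv/D_iv) = (196.177/20)/(323/20) = 9.80885/16.15 = 0.6074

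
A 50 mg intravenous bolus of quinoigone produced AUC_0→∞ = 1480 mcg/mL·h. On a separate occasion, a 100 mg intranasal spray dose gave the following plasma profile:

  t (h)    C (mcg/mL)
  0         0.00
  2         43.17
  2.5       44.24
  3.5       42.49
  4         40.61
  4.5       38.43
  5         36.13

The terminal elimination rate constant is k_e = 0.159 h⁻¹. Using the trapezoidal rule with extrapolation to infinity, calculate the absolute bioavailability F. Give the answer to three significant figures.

Trapezoidal AUC_0→5 (intranasal spray):
  [0→2]: (0.00+43.17)/2 × 2 = 43.17
  [2→2.5]: (43.17+44.24)/2 × 0.5 = 21.8525
  [2.5→3.5]: (44.24+42.49)/2 × 1 = 43.365
  [3.5→4]: (42.49+40.61)/2 × 0.5 = 20.775
  [4→4.5]: (40.61+38.43)/2 × 0.5 = 19.76
  [4.5→5]: (38.43+36.13)/2 × 0.5 = 18.64
  Sum = 167.5625 mcg/mL·h
Tail: C_last/k_e = 36.13/0.159 = 227.233
AUC_0→∞ (intranasal spray) = 167.5625 + 227.233 = 394.7955 mcg/mL·h
F = (AUC_ev/D_ev)/(AUC_iv/D_iv) = (394.7955/100)/(1480/50) = 3.947955/29.6 = 0.1334

F = 0.133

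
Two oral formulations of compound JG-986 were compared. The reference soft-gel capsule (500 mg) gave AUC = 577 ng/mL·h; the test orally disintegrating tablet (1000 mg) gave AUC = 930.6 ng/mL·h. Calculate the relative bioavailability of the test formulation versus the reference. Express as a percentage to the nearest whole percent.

F_rel = (AUC_test/D_test) / (AUC_ref/D_ref)
      = (930.6/1000) / (577/500)
      = 0.9306 / 1.154 = 0.8064 = 80.64%

F_rel = 81%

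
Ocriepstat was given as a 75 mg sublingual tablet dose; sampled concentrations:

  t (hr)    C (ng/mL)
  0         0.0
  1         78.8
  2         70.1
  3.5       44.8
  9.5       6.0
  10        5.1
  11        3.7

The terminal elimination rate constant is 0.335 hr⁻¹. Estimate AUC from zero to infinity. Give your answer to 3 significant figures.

Trapezoidal AUC_0→11:
  [0→1]: (0.0+78.8)/2 × 1 = 39.4
  [1→2]: (78.8+70.1)/2 × 1 = 74.45
  [2→3.5]: (70.1+44.8)/2 × 1.5 = 86.175
  [3.5→9.5]: (44.8+6.0)/2 × 6 = 152.4
  [9.5→10]: (6.0+5.1)/2 × 0.5 = 2.775
  [10→11]: (5.1+3.7)/2 × 1 = 4.4
  Sum = 359.6 ng/mL·hr
Extrapolated tail: C_last / k_e = 3.7 / 0.335 = 11.045
AUC_0→∞ = 359.6 + 11.045 = 370.645 ng/mL·hr

AUC = 371 ng/mL·hr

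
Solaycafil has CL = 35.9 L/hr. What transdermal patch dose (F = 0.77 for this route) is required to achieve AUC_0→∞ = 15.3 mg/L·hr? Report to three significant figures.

Dose = CL × AUC_0→∞ / F
     = 35.9 × 15.3 / 0.77 = 713.338 mg

Dose = 713 mg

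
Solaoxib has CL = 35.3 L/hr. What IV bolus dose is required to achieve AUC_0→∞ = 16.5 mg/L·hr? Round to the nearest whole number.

Dose = 582 mg

Dose_iv = CL × AUC_0→∞
     = 35.3 × 16.5 = 582.45 mg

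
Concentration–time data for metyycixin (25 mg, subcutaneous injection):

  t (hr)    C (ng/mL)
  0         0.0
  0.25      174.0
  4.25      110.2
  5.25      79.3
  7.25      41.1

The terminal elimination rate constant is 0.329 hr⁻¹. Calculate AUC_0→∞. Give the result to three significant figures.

AUC = 930 ng/mL·hr

Trapezoidal AUC_0→7.25:
  [0→0.25]: (0.0+174.0)/2 × 0.25 = 21.75
  [0.25→4.25]: (174.0+110.2)/2 × 4 = 568.4
  [4.25→5.25]: (110.2+79.3)/2 × 1 = 94.75
  [5.25→7.25]: (79.3+41.1)/2 × 2 = 120.4
  Sum = 805.3 ng/mL·hr
Extrapolated tail: C_last / k_e = 41.1 / 0.329 = 124.924
AUC_0→∞ = 805.3 + 124.924 = 930.224 ng/mL·hr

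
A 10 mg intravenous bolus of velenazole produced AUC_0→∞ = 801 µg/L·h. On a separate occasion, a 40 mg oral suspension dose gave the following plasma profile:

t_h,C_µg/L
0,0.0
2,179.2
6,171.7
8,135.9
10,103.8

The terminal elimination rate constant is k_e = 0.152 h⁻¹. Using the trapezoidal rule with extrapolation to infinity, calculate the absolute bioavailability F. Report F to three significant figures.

Trapezoidal AUC_0→10 (oral suspension):
  [0→2]: (0.0+179.2)/2 × 2 = 179.2
  [2→6]: (179.2+171.7)/2 × 4 = 701.8
  [6→8]: (171.7+135.9)/2 × 2 = 307.6
  [8→10]: (135.9+103.8)/2 × 2 = 239.7
  Sum = 1428.3 µg/L·h
Tail: C_last/k_e = 103.8/0.152 = 682.895
AUC_0→∞ (oral suspension) = 1428.3 + 682.895 = 2111.195 µg/L·h
F = (AUC_ev/D_ev)/(AUC_iv/D_iv) = (2111.195/40)/(801/10) = 52.779875/80.1 = 0.6589

F = 0.659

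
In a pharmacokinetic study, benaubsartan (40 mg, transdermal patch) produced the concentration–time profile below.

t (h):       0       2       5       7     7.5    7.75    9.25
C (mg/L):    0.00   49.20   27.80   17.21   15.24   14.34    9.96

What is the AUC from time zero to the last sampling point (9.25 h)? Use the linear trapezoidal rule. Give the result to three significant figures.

AUC = 240 mg/L·h

Trapezoidal AUC_0→9.25:
  [0→2]: (0.00+49.20)/2 × 2 = 49.2
  [2→5]: (49.20+27.80)/2 × 3 = 115.5
  [5→7]: (27.80+17.21)/2 × 2 = 45.01
  [7→7.5]: (17.21+15.24)/2 × 0.5 = 8.1125
  [7.5→7.75]: (15.24+14.34)/2 × 0.25 = 3.6975
  [7.75→9.25]: (14.34+9.96)/2 × 1.5 = 18.225
  Sum = 239.745 mg/L·h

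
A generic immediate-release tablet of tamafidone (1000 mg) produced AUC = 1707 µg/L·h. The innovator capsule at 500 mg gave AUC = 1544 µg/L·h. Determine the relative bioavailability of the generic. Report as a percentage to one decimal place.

F_rel = 55.3%

F_rel = (AUC_test/D_test) / (AUC_ref/D_ref)
      = (1707/1000) / (1544/500)
      = 1.707 / 3.088 = 0.5528 = 55.28%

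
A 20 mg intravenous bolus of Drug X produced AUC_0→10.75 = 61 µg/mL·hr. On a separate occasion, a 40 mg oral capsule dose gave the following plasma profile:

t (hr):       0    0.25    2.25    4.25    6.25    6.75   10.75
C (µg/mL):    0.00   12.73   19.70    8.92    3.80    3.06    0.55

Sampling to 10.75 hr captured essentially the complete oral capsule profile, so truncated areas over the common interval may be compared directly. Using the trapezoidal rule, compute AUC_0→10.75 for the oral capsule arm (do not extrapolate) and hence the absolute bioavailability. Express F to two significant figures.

Trapezoidal AUC_0→10.75 (oral capsule):
  [0→0.25]: (0.00+12.73)/2 × 0.25 = 1.59125
  [0.25→2.25]: (12.73+19.70)/2 × 2 = 32.43
  [2.25→4.25]: (19.70+8.92)/2 × 2 = 28.62
  [4.25→6.25]: (8.92+3.80)/2 × 2 = 12.72
  [6.25→6.75]: (3.80+3.06)/2 × 0.5 = 1.715
  [6.75→10.75]: (3.06+0.55)/2 × 4 = 7.22
  Sum = 84.29625 µg/mL·hr
F = (AUC_ev/D_ev)/(AUC_iv/D_iv) = (84.29625/40)/(61/20) = 2.10741/3.05 = 0.6910

F = 0.69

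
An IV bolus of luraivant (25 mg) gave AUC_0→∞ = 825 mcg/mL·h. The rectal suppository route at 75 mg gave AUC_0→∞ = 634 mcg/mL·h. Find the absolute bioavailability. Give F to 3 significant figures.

F = (AUC_ev / D_ev) / (AUC_iv / D_iv)
  = (634/75) / (825/25)
  = 8.45333 / 33 = 0.2562

F = 0.256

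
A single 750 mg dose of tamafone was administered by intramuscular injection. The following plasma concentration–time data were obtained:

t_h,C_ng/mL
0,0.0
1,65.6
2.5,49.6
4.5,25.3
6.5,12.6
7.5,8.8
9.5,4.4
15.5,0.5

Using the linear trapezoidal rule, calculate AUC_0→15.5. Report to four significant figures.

Trapezoidal AUC_0→15.5:
  [0→1]: (0.0+65.6)/2 × 1 = 32.8
  [1→2.5]: (65.6+49.6)/2 × 1.5 = 86.4
  [2.5→4.5]: (49.6+25.3)/2 × 2 = 74.9
  [4.5→6.5]: (25.3+12.6)/2 × 2 = 37.9
  [6.5→7.5]: (12.6+8.8)/2 × 1 = 10.7
  [7.5→9.5]: (8.8+4.4)/2 × 2 = 13.2
  [9.5→15.5]: (4.4+0.5)/2 × 6 = 14.7
  Sum = 270.6 ng/mL·h

AUC = 270.6 ng/mL·h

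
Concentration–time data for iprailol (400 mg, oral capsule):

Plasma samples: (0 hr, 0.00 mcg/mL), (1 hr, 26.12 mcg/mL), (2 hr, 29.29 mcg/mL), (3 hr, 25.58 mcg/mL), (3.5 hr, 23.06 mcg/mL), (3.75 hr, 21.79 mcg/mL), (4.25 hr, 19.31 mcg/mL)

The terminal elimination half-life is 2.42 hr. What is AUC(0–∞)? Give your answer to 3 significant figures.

AUC = 164 mcg/mL·hr

Trapezoidal AUC_0→4.25:
  [0→1]: (0.00+26.12)/2 × 1 = 13.06
  [1→2]: (26.12+29.29)/2 × 1 = 27.705
  [2→3]: (29.29+25.58)/2 × 1 = 27.435
  [3→3.5]: (25.58+23.06)/2 × 0.5 = 12.16
  [3.5→3.75]: (23.06+21.79)/2 × 0.25 = 5.60625
  [3.75→4.25]: (21.79+19.31)/2 × 0.5 = 10.275
  Sum = 96.24125 mcg/mL·hr
k_e = ln2 / t½ = 0.693147 / 2.42 = 0.2864 hr^-1
Extrapolated tail: C_last / k_e = 19.31 / 0.2864 = 67.423
AUC_0→∞ = 96.24125 + 67.423 = 163.66425 mcg/mL·hr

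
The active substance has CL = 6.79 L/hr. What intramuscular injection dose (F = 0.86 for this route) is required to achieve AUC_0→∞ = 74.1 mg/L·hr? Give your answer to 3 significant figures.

Dose = 585 mg

Dose = CL × AUC_0→∞ / F
     = 6.79 × 74.1 / 0.86 = 585.045 mg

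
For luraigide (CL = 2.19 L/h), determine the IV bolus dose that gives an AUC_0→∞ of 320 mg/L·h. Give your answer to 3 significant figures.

Dose = 701 mg

Dose_iv = CL × AUC_0→∞
     = 2.19 × 320 = 700.8 mg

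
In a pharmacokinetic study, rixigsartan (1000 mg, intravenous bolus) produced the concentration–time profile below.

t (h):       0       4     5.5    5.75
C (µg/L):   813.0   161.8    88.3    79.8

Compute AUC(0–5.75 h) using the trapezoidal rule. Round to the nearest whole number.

Trapezoidal AUC_0→5.75:
  [0→4]: (813.0+161.8)/2 × 4 = 1949.6
  [4→5.5]: (161.8+88.3)/2 × 1.5 = 187.575
  [5.5→5.75]: (88.3+79.8)/2 × 0.25 = 21.0125
  Sum = 2158.1875 µg/L·h

AUC = 2158 µg/L·h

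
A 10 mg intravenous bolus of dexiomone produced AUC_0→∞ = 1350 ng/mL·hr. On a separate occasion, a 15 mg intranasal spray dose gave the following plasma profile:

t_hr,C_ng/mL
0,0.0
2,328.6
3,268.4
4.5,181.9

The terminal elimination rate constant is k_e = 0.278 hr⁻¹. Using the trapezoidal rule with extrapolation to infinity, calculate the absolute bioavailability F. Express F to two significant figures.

Trapezoidal AUC_0→4.5 (intranasal spray):
  [0→2]: (0.0+328.6)/2 × 2 = 328.6
  [2→3]: (328.6+268.4)/2 × 1 = 298.5
  [3→4.5]: (268.4+181.9)/2 × 1.5 = 337.725
  Sum = 964.825 ng/mL·hr
Tail: C_last/k_e = 181.9/0.278 = 654.317
AUC_0→∞ (intranasal spray) = 964.825 + 654.317 = 1619.142 ng/mL·hr
F = (AUC_ev/D_ev)/(AUC_iv/D_iv) = (1619.142/15)/(1350/10) = 107.9428/135 = 0.7996

F = 0.80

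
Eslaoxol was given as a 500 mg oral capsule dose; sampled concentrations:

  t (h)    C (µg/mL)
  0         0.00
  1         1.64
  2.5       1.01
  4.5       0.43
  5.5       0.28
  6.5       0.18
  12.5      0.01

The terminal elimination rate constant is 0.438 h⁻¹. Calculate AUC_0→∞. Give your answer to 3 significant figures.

AUC = 5.43 µg/mL·h

Trapezoidal AUC_0→12.5:
  [0→1]: (0.00+1.64)/2 × 1 = 0.82
  [1→2.5]: (1.64+1.01)/2 × 1.5 = 1.9875
  [2.5→4.5]: (1.01+0.43)/2 × 2 = 1.44
  [4.5→5.5]: (0.43+0.28)/2 × 1 = 0.355
  [5.5→6.5]: (0.28+0.18)/2 × 1 = 0.23
  [6.5→12.5]: (0.18+0.01)/2 × 6 = 0.57
  Sum = 5.4025 µg/mL·h
Extrapolated tail: C_last / k_e = 0.01 / 0.438 = 0.023
AUC_0→∞ = 5.4025 + 0.023 = 5.4255 µg/mL·h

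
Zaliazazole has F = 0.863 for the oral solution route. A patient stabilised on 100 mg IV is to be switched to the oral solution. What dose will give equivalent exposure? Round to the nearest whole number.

D_oral = 116 mg

For equal systemic exposure: F × D_ev = D_iv
D_ev = D_iv / F = 100 / 0.863 = 115.875 mg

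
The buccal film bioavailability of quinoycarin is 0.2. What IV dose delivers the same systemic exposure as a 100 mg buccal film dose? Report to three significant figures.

Systemic exposure from an extravascular dose = F × D_ev, so the equivalent IV dose is F × D_ev.
D_iv = F × D_ev = 0.2 × 100 = 20 mg

D_iv = 20.0 mg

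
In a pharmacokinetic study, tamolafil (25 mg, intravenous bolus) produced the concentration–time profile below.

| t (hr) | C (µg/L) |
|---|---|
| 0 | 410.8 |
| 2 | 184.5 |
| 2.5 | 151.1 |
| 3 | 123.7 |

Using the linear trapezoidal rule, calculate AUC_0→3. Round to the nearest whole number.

Trapezoidal AUC_0→3:
  [0→2]: (410.8+184.5)/2 × 2 = 595.3
  [2→2.5]: (184.5+151.1)/2 × 0.5 = 83.9
  [2.5→3]: (151.1+123.7)/2 × 0.5 = 68.7
  Sum = 747.9 µg/L·hr

AUC = 748 µg/L·hr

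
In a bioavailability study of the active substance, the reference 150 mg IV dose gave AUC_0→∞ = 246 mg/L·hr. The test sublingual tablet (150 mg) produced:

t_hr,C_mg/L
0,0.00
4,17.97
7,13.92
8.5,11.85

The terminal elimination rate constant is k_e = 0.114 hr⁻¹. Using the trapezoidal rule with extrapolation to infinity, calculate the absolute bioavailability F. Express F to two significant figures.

Trapezoidal AUC_0→8.5 (sublingual tablet):
  [0→4]: (0.00+17.97)/2 × 4 = 35.94
  [4→7]: (17.97+13.92)/2 × 3 = 47.835
  [7→8.5]: (13.92+11.85)/2 × 1.5 = 19.3275
  Sum = 103.1025 mg/L·hr
Tail: C_last/k_e = 11.85/0.114 = 103.947
AUC_0→∞ (sublingual tablet) = 103.1025 + 103.947 = 207.0495 mg/L·hr
F = (AUC_ev/D_ev)/(AUC_iv/D_iv) = (207.0495/150)/(246/150) = 1.38033/1.64 = 0.8417

F = 0.84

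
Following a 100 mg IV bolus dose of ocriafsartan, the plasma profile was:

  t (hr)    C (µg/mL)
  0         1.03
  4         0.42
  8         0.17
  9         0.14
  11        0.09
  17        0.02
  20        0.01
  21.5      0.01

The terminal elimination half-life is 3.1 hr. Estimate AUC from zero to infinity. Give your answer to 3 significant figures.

Trapezoidal AUC_0→21.5:
  [0→4]: (1.03+0.42)/2 × 4 = 2.9
  [4→8]: (0.42+0.17)/2 × 4 = 1.18
  [8→9]: (0.17+0.14)/2 × 1 = 0.155
  [9→11]: (0.14+0.09)/2 × 2 = 0.23
  [11→17]: (0.09+0.02)/2 × 6 = 0.33
  [17→20]: (0.02+0.01)/2 × 3 = 0.045
  [20→21.5]: (0.01+0.01)/2 × 1.5 = 0.015
  Sum = 4.855 µg/mL·hr
k_e = ln2 / t½ = 0.693147 / 3.1 = 0.2236 hr^-1
Extrapolated tail: C_last / k_e = 0.01 / 0.2236 = 0.045
AUC_0→∞ = 4.855 + 0.045 = 4.9 µg/mL·hr

AUC = 4.90 µg/mL·hr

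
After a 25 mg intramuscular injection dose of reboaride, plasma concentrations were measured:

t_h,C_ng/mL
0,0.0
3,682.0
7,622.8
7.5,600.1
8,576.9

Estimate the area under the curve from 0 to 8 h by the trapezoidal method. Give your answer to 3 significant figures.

AUC = 4230 ng/mL·h

Trapezoidal AUC_0→8:
  [0→3]: (0.0+682.0)/2 × 3 = 1023.0
  [3→7]: (682.0+622.8)/2 × 4 = 2609.6
  [7→7.5]: (622.8+600.1)/2 × 0.5 = 305.725
  [7.5→8]: (600.1+576.9)/2 × 0.5 = 294.25
  Sum = 4232.575 ng/mL·h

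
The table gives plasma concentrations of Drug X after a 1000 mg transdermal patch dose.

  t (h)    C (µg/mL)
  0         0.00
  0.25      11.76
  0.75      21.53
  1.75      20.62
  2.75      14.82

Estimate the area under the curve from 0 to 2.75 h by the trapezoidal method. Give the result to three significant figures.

Trapezoidal AUC_0→2.75:
  [0→0.25]: (0.00+11.76)/2 × 0.25 = 1.47
  [0.25→0.75]: (11.76+21.53)/2 × 0.5 = 8.3225
  [0.75→1.75]: (21.53+20.62)/2 × 1 = 21.075
  [1.75→2.75]: (20.62+14.82)/2 × 1 = 17.72
  Sum = 48.5875 µg/mL·h

AUC = 48.6 µg/mL·h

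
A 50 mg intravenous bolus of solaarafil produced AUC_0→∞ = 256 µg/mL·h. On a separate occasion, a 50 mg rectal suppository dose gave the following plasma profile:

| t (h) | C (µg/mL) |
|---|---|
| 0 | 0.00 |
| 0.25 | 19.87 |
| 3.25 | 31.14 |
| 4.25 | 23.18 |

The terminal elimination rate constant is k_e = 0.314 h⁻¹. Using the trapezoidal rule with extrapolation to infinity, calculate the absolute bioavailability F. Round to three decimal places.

Trapezoidal AUC_0→4.25 (rectal suppository):
  [0→0.25]: (0.00+19.87)/2 × 0.25 = 2.48375
  [0.25→3.25]: (19.87+31.14)/2 × 3 = 76.515
  [3.25→4.25]: (31.14+23.18)/2 × 1 = 27.16
  Sum = 106.15875 µg/mL·h
Tail: C_last/k_e = 23.18/0.314 = 73.822
AUC_0→∞ (rectal suppository) = 106.15875 + 73.822 = 179.98075 µg/mL·h
F = (AUC_ev/D_ev)/(AUC_iv/D_iv) = (179.98075/50)/(256/50) = 3.599615/5.12 = 0.7030

F = 0.703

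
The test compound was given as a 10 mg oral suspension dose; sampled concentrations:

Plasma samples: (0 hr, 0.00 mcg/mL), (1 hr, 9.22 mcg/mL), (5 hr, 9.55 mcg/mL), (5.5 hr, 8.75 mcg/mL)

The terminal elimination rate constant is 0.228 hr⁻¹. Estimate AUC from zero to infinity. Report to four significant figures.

AUC = 85.10 mcg/mL·hr

Trapezoidal AUC_0→5.5:
  [0→1]: (0.00+9.22)/2 × 1 = 4.61
  [1→5]: (9.22+9.55)/2 × 4 = 37.54
  [5→5.5]: (9.55+8.75)/2 × 0.5 = 4.575
  Sum = 46.725 mcg/mL·hr
Extrapolated tail: C_last / k_e = 8.75 / 0.228 = 38.377
AUC_0→∞ = 46.725 + 38.377 = 85.102 mcg/mL·hr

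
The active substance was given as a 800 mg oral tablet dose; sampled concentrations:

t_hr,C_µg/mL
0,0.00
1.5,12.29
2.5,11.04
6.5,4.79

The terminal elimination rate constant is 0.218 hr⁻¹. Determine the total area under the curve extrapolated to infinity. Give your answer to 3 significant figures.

Trapezoidal AUC_0→6.5:
  [0→1.5]: (0.00+12.29)/2 × 1.5 = 9.2175
  [1.5→2.5]: (12.29+11.04)/2 × 1 = 11.665
  [2.5→6.5]: (11.04+4.79)/2 × 4 = 31.66
  Sum = 52.5425 µg/mL·hr
Extrapolated tail: C_last / k_e = 4.79 / 0.218 = 21.972
AUC_0→∞ = 52.5425 + 21.972 = 74.5145 µg/mL·hr

AUC = 74.5 µg/mL·hr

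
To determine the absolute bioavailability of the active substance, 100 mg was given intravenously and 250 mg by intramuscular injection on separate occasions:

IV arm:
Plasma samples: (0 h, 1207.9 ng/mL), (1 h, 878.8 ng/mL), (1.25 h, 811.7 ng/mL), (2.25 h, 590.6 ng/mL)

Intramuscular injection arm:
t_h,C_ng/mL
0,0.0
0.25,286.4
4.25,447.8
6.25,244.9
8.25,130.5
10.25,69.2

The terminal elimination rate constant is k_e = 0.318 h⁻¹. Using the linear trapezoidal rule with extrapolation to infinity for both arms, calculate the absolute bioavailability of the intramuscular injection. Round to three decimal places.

Trapezoidal AUC_0→2.25 (IV):
  [0→1]: (1207.9+878.8)/2 × 1 = 1043.35
  [1→1.25]: (878.8+811.7)/2 × 0.25 = 211.3125
  [1.25→2.25]: (811.7+590.6)/2 × 1 = 701.15
  Sum = 1955.8125 ng/mL·h
IV tail: 590.6/0.318 = 1857.233; AUC_iv,0→∞ = 1955.8125 + 1857.233 = 3813.0455 ng/mL·h
Trapezoidal AUC_0→10.25 (intramuscular injection):
  [0→0.25]: (0.0+286.4)/2 × 0.25 = 35.8
  [0.25→4.25]: (286.4+447.8)/2 × 4 = 1468.4
  [4.25→6.25]: (447.8+244.9)/2 × 2 = 692.7
  [6.25→8.25]: (244.9+130.5)/2 × 2 = 375.4
  [8.25→10.25]: (130.5+69.2)/2 × 2 = 199.7
  Sum = 2772.0 ng/mL·h
intramuscular injection tail: 69.2/0.318 = 217.610; AUC_ev,0→∞ = 2772.0 + 217.610 = 2989.61 ng/mL·h
F = (AUC_ev/D_ev)/(AUC_iv/D_iv) = (2989.61/250)/(3813.0455/100) = 11.95844/38.130455 = 0.3136

F = 0.314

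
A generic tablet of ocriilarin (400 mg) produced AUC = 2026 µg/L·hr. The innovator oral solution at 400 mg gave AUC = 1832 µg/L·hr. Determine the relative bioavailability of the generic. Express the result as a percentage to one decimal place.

F_rel = (AUC_test/D_test) / (AUC_ref/D_ref)
      = (2026/400) / (1832/400)
      = 5.065 / 4.58 = 1.1059 = 110.59%

F_rel = 110.6%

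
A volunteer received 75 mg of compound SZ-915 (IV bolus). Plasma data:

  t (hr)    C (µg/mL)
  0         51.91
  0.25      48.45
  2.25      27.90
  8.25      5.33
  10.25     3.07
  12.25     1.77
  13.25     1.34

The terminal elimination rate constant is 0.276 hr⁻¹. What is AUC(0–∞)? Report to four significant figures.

Trapezoidal AUC_0→13.25:
  [0→0.25]: (51.91+48.45)/2 × 0.25 = 12.545
  [0.25→2.25]: (48.45+27.90)/2 × 2 = 76.35
  [2.25→8.25]: (27.90+5.33)/2 × 6 = 99.69
  [8.25→10.25]: (5.33+3.07)/2 × 2 = 8.4
  [10.25→12.25]: (3.07+1.77)/2 × 2 = 4.84
  [12.25→13.25]: (1.77+1.34)/2 × 1 = 1.555
  Sum = 203.38 µg/mL·hr
Extrapolated tail: C_last / k_e = 1.34 / 0.276 = 4.855
AUC_0→∞ = 203.38 + 4.855 = 208.235 µg/mL·hr

AUC = 208.2 µg/mL·hr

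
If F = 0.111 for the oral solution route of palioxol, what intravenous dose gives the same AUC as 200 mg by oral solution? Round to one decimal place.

D_iv = 22.2 mg

Systemic exposure from an extravascular dose = F × D_ev, so the equivalent IV dose is F × D_ev.
D_iv = F × D_ev = 0.111 × 200 = 22.2 mg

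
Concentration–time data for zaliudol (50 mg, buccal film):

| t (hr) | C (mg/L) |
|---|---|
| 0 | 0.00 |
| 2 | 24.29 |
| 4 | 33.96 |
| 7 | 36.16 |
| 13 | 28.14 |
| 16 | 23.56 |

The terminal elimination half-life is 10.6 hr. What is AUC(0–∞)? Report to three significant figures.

Trapezoidal AUC_0→16:
  [0→2]: (0.00+24.29)/2 × 2 = 24.29
  [2→4]: (24.29+33.96)/2 × 2 = 58.25
  [4→7]: (33.96+36.16)/2 × 3 = 105.18
  [7→13]: (36.16+28.14)/2 × 6 = 192.9
  [13→16]: (28.14+23.56)/2 × 3 = 77.55
  Sum = 458.17 mg/L·hr
k_e = ln2 / t½ = 0.693147 / 10.6 = 0.0654 hr^-1
Extrapolated tail: C_last / k_e = 23.56 / 0.0654 = 360.245
AUC_0→∞ = 458.17 + 360.245 = 818.415 mg/L·hr

AUC = 818 mg/L·hr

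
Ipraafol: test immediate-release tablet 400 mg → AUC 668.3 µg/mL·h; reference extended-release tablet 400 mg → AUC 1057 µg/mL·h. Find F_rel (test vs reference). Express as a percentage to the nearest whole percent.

F_rel = 63%

F_rel = (AUC_test/D_test) / (AUC_ref/D_ref)
      = (668.3/400) / (1057/400)
      = 1.67075 / 2.6425 = 0.6323 = 63.23%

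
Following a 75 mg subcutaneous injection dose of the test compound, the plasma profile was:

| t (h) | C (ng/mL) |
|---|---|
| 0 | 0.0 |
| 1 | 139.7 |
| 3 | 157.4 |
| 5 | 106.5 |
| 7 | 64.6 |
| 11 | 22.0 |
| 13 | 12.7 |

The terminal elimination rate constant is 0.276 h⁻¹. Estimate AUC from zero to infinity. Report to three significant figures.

AUC = 1060 ng/mL·h

Trapezoidal AUC_0→13:
  [0→1]: (0.0+139.7)/2 × 1 = 69.85
  [1→3]: (139.7+157.4)/2 × 2 = 297.1
  [3→5]: (157.4+106.5)/2 × 2 = 263.9
  [5→7]: (106.5+64.6)/2 × 2 = 171.1
  [7→11]: (64.6+22.0)/2 × 4 = 173.2
  [11→13]: (22.0+12.7)/2 × 2 = 34.7
  Sum = 1009.85 ng/mL·h
Extrapolated tail: C_last / k_e = 12.7 / 0.276 = 46.014
AUC_0→∞ = 1009.85 + 46.014 = 1055.864 ng/mL·h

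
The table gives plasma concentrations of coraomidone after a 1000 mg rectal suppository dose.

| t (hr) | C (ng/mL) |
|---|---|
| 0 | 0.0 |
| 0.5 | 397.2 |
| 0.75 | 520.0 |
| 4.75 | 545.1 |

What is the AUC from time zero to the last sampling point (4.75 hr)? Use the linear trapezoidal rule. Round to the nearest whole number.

Trapezoidal AUC_0→4.75:
  [0→0.5]: (0.0+397.2)/2 × 0.5 = 99.3
  [0.5→0.75]: (397.2+520.0)/2 × 0.25 = 114.65
  [0.75→4.75]: (520.0+545.1)/2 × 4 = 2130.2
  Sum = 2344.15 ng/mL·hr

AUC = 2344 ng/mL·hr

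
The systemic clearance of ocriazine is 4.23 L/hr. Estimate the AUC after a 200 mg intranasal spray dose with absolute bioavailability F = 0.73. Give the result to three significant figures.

AUC_0→∞ = F × Dose / CL
        = 0.73 × 200 / 4.23 = 34.5154 mg/L·hr

AUC = 34.5 mg/L·hr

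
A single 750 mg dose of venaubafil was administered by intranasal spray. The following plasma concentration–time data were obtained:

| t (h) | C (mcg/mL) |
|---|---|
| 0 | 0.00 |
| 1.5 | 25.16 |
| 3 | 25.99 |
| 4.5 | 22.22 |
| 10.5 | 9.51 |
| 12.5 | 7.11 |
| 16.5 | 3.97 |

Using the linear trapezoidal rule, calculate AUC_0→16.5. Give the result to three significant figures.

Trapezoidal AUC_0→16.5:
  [0→1.5]: (0.00+25.16)/2 × 1.5 = 18.87
  [1.5→3]: (25.16+25.99)/2 × 1.5 = 38.3625
  [3→4.5]: (25.99+22.22)/2 × 1.5 = 36.1575
  [4.5→10.5]: (22.22+9.51)/2 × 6 = 95.19
  [10.5→12.5]: (9.51+7.11)/2 × 2 = 16.62
  [12.5→16.5]: (7.11+3.97)/2 × 4 = 22.16
  Sum = 227.36 mcg/mL·h

AUC = 227 mcg/mL·h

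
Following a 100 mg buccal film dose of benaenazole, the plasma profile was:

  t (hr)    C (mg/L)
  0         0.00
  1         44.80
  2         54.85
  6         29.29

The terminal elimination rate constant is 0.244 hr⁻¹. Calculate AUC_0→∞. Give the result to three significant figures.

AUC = 361 mg/L·hr

Trapezoidal AUC_0→6:
  [0→1]: (0.00+44.80)/2 × 1 = 22.4
  [1→2]: (44.80+54.85)/2 × 1 = 49.825
  [2→6]: (54.85+29.29)/2 × 4 = 168.28
  Sum = 240.505 mg/L·hr
Extrapolated tail: C_last / k_e = 29.29 / 0.244 = 120.041
AUC_0→∞ = 240.505 + 120.041 = 360.546 mg/L·hr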